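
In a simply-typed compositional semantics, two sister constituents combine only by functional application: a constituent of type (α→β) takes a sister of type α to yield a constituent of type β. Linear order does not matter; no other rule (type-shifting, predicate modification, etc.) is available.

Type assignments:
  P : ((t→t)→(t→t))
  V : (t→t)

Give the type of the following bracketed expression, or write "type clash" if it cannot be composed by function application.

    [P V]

(t→t)

[P V]: ((t→t)→(t→t)) applied to (t→t) yields (t→t).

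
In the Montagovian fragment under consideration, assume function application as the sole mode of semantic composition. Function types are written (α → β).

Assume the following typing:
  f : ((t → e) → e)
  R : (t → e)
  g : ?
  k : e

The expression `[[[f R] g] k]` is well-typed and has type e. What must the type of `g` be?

At [[[f R] g] k] (required: e): k is e, which is not a function with range e; hence [[f R] g] is the functor — type (e → e).
At [[f R] g] (required: (e → e)): [f R] is e, which is not a function with range (e → e); hence g is the functor — type (e → (e → e)).

(e → (e → e))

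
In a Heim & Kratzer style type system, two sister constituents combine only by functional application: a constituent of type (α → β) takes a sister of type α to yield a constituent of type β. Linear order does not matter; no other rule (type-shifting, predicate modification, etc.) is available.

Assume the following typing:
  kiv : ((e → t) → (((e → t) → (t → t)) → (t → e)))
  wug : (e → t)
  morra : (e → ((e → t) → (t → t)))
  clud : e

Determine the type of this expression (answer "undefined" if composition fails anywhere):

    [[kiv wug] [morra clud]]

(t → e)

At [kiv wug], kiv : ((e → t) → (((e → t) → (t → t)) → (t → e))) takes wug : (e → t), giving (((e → t) → (t → t)) → (t → e)).
At [morra clud], morra : (e → ((e → t) → (t → t))) takes clud : e, giving ((e → t) → (t → t)).
At [[kiv wug] [morra clud]], [kiv wug] : (((e → t) → (t → t)) → (t → e)) takes [morra clud] : ((e → t) → (t → t)), giving (t → e).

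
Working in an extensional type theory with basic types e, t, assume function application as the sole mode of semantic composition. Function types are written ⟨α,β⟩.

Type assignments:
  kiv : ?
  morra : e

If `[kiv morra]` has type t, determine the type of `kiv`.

At [kiv morra] (required: t): morra is e, which is not a function with range t; hence kiv is the functor — type ⟨e,t⟩.

⟨e,t⟩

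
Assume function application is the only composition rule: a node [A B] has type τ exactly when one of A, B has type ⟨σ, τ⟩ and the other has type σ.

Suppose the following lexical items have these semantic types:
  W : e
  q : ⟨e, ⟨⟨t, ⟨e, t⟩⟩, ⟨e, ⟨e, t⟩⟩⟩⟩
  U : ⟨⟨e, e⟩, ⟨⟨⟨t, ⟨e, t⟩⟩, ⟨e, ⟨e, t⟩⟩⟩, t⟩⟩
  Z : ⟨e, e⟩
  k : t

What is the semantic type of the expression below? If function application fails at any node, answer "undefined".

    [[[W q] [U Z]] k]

[W q]: q is ⟨e, ⟨⟨t, ⟨e, t⟩⟩, ⟨e, ⟨e, t⟩⟩⟩⟩, W is e; result ⟨⟨t, ⟨e, t⟩⟩, ⟨e, ⟨e, t⟩⟩⟩.
[U Z]: U is ⟨⟨e, e⟩, ⟨⟨⟨t, ⟨e, t⟩⟩, ⟨e, ⟨e, t⟩⟩⟩, t⟩⟩, Z is ⟨e, e⟩; result ⟨⟨⟨t, ⟨e, t⟩⟩, ⟨e, ⟨e, t⟩⟩⟩, t⟩.
[[W q] [U Z]]: [U Z] is ⟨⟨⟨t, ⟨e, t⟩⟩, ⟨e, ⟨e, t⟩⟩⟩, t⟩, [W q] is ⟨⟨t, ⟨e, t⟩⟩, ⟨e, ⟨e, t⟩⟩⟩; result t.
At [[[W q] [U Z]] k]: neither t nor t can take the other as argument; the node is ill-typed.

undefined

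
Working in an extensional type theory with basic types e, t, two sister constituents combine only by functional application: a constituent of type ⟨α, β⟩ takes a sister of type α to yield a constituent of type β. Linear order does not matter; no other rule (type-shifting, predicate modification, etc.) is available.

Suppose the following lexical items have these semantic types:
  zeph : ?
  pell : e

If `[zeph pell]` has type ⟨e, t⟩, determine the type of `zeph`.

For [zeph pell] to have type ⟨e, t⟩ with pell of type e, zeph must be the function: zeph : ⟨e, ⟨e, t⟩⟩.

⟨e, ⟨e, t⟩⟩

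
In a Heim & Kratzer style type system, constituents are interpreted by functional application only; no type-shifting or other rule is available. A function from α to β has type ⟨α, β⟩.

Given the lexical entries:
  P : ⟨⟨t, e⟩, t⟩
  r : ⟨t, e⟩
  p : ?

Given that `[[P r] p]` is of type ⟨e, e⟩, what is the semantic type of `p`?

⟨t, ⟨e, e⟩⟩

[[P r] p] is required to be ⟨e, e⟩. [P r] : t cannot yield ⟨e, e⟩ as functor, so p : ⟨t, ⟨e, e⟩⟩.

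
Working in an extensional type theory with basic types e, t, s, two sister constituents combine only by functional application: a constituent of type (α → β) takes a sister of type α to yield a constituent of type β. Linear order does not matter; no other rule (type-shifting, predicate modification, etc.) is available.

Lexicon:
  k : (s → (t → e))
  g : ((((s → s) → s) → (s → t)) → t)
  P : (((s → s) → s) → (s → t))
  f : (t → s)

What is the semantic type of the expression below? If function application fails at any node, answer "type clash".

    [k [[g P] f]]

(t → e)

[g P]: ((((s → s) → s) → (s → t)) → t) applied to (((s → s) → s) → (s → t)) yields t.
[[g P] f]: (t → s) applied to t yields s.
[k [[g P] f]]: (s → (t → e)) applied to s yields (t → e).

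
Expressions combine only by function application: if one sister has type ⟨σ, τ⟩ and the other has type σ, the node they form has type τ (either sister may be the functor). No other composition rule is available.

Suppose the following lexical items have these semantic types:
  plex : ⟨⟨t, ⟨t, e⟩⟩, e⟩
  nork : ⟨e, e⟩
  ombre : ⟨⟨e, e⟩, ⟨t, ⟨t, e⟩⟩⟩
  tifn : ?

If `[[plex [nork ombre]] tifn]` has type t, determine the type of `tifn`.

At [[plex [nork ombre]] tifn] (required: t): [plex [nork ombre]] is e, which is not a function with range t; hence tifn is the functor — type ⟨e, t⟩.

⟨e, t⟩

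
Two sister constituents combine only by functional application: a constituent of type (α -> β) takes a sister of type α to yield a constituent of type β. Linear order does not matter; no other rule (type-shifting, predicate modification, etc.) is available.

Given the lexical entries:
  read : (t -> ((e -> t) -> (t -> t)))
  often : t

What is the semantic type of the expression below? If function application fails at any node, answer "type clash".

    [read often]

At [read often], read : (t -> ((e -> t) -> (t -> t))) takes often : t, giving ((e -> t) -> (t -> t)).

((e -> t) -> (t -> t))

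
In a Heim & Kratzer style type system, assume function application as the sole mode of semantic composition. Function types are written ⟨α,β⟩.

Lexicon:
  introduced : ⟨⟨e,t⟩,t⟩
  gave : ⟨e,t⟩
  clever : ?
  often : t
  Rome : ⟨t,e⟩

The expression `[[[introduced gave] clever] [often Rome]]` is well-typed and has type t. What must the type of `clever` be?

[[[introduced gave] clever] [often Rome]] must have type t. The sister [often Rome] has type e; that is not a function onto t, so [[introduced gave] clever] must be the functor, of type ⟨e,t⟩.
[[introduced gave] clever] must have type ⟨e,t⟩. The sister [introduced gave] has type t; that is not a function onto ⟨e,t⟩, so clever must be the functor, of type ⟨t,⟨e,t⟩⟩.

⟨t,⟨e,t⟩⟩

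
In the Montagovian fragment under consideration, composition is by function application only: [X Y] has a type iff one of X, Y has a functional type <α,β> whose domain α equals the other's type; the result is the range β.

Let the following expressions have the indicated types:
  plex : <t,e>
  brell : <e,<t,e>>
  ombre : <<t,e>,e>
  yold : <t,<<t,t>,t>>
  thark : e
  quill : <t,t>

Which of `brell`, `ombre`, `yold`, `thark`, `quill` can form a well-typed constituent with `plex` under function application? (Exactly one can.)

ombre

brell : <e,<t,e>> — does not combine with plex.
ombre — combines: ombre : <<t,e>,e> takes plex : <t,e> as argument, giving e.
yold : <t,<<t,t>,t>> — does not combine with plex.
thark : e — does not combine with plex.
quill : <t,t> — does not combine with plex.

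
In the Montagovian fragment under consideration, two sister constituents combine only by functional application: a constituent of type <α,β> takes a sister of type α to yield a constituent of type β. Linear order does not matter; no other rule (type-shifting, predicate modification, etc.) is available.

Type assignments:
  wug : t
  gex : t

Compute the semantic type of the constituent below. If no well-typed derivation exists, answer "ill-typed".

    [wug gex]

ill-typed

At [wug gex]: neither t nor t can take the other as argument; the node is ill-typed.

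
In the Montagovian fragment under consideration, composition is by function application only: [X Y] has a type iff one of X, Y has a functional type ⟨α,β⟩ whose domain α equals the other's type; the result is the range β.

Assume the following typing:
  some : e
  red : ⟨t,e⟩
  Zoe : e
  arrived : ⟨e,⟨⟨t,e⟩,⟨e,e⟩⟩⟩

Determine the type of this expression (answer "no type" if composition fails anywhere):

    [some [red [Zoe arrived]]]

[Zoe arrived]: functor arrived : ⟨e,⟨⟨t,e⟩,⟨e,e⟩⟩⟩, argument Zoe : e; result ⟨⟨t,e⟩,⟨e,e⟩⟩.
[red [Zoe arrived]]: functor [Zoe arrived] : ⟨⟨t,e⟩,⟨e,e⟩⟩, argument red : ⟨t,e⟩; result ⟨e,e⟩.
[some [red [Zoe arrived]]]: functor [red [Zoe arrived]] : ⟨e,e⟩, argument some : e; result e.

e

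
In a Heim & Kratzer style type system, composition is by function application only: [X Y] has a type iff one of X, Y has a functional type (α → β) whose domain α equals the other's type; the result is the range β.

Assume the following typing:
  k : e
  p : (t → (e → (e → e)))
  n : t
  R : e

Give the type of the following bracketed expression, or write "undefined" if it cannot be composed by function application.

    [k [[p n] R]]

e

[p n]: p is (t → (e → (e → e))), n is t; result (e → (e → e)).
[[p n] R]: [p n] is (e → (e → e)), R is e; result (e → e).
[k [[p n] R]]: [[p n] R] is (e → e), k is e; result e.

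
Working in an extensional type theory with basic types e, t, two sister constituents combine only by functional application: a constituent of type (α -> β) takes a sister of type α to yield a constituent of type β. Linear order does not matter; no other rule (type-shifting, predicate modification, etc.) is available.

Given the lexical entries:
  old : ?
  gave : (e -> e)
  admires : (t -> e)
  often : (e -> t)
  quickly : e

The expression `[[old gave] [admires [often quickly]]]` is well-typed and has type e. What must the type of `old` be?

For [[old gave] [admires [often quickly]]] to have type e with [admires [often quickly]] of type e, [old gave] must be the function: [old gave] : (e -> e).
For [old gave] to have type (e -> e) with gave of type (e -> e), old must be the function: old : ((e -> e) -> (e -> e)).

((e -> e) -> (e -> e))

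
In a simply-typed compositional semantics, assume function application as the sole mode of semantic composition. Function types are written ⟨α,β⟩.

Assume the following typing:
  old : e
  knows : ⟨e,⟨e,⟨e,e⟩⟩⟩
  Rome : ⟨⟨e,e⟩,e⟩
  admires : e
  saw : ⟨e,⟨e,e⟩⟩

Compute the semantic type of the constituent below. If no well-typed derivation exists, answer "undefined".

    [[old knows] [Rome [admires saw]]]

⟨e,e⟩

[old knows]: ⟨e,⟨e,⟨e,e⟩⟩⟩ applied to e yields ⟨e,⟨e,e⟩⟩.
[admires saw]: ⟨e,⟨e,e⟩⟩ applied to e yields ⟨e,e⟩.
[Rome [admires saw]]: ⟨⟨e,e⟩,e⟩ applied to ⟨e,e⟩ yields e.
[[old knows] [Rome [admires saw]]]: ⟨e,⟨e,e⟩⟩ applied to e yields ⟨e,e⟩.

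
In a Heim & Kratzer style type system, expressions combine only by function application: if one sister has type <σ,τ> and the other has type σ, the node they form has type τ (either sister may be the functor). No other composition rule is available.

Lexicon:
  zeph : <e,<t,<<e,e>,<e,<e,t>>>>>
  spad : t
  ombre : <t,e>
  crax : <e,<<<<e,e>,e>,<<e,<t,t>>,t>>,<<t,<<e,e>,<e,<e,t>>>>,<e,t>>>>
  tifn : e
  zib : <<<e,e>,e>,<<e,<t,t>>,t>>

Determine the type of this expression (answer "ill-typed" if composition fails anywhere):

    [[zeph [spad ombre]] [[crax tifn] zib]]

<e,t>

At [spad ombre], ombre : <t,e> takes spad : t, giving e.
At [zeph [spad ombre]], zeph : <e,<t,<<e,e>,<e,<e,t>>>>> takes [spad ombre] : e, giving <t,<<e,e>,<e,<e,t>>>>.
At [crax tifn], crax : <e,<<<<e,e>,e>,<<e,<t,t>>,t>>,<<t,<<e,e>,<e,<e,t>>>>,<e,t>>>> takes tifn : e, giving <<<<e,e>,e>,<<e,<t,t>>,t>>,<<t,<<e,e>,<e,<e,t>>>>,<e,t>>>.
At [[crax tifn] zib], [crax tifn] : <<<<e,e>,e>,<<e,<t,t>>,t>>,<<t,<<e,e>,<e,<e,t>>>>,<e,t>>> takes zib : <<<e,e>,e>,<<e,<t,t>>,t>>, giving <<t,<<e,e>,<e,<e,t>>>>,<e,t>>.
At [[zeph [spad ombre]] [[crax tifn] zib]], [[crax tifn] zib] : <<t,<<e,e>,<e,<e,t>>>>,<e,t>> takes [zeph [spad ombre]] : <t,<<e,e>,<e,<e,t>>>>, giving <e,t>.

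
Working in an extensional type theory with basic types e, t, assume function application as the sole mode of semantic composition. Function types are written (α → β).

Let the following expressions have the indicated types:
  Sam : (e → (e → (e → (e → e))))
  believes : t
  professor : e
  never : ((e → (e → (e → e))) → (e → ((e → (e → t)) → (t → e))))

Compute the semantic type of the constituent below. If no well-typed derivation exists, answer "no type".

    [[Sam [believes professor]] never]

no type

At [believes professor]: neither t nor e can take the other as argument; the node is ill-typed.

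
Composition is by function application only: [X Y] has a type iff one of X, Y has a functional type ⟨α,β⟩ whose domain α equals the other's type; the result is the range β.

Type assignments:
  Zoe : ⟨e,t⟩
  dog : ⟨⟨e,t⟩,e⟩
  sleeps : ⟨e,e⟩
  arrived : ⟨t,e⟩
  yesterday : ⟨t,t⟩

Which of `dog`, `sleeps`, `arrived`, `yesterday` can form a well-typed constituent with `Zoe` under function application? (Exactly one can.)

dog — combines: dog : ⟨⟨e,t⟩,e⟩ takes Zoe : ⟨e,t⟩ as argument, giving e.
sleeps : ⟨e,e⟩ — no; Zoe wants e, and sleeps wants e.
arrived : ⟨t,e⟩ — no; Zoe wants e, and arrived wants t.
yesterday : ⟨t,t⟩ — no; Zoe wants e, and yesterday wants t.

dog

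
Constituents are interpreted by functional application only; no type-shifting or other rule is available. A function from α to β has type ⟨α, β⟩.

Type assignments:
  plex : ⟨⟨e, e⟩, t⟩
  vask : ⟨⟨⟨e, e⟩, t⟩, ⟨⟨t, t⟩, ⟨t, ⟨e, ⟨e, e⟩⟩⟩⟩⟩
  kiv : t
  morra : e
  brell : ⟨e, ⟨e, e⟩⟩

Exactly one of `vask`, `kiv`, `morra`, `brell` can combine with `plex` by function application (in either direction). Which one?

vask — combines: vask : ⟨⟨⟨e, e⟩, t⟩, ⟨⟨t, t⟩, ⟨t, ⟨e, ⟨e, e⟩⟩⟩⟩⟩ takes plex : ⟨⟨e, e⟩, t⟩ as argument, giving ⟨⟨t, t⟩, ⟨t, ⟨e, ⟨e, e⟩⟩⟩⟩.
kiv : t — no; plex wants ⟨e, e⟩, and kiv wants nothing (atomic).
morra : e — no; plex wants ⟨e, e⟩, and morra wants nothing (atomic).
brell : ⟨e, ⟨e, e⟩⟩ — no; plex wants ⟨e, e⟩, and brell wants e.

vask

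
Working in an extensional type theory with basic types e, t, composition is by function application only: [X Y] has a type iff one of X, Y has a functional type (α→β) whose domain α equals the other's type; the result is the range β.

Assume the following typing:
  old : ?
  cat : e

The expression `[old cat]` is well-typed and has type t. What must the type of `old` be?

For [old cat] to have type t with cat of type e, old must be the function: old : (e→t).

(e→t)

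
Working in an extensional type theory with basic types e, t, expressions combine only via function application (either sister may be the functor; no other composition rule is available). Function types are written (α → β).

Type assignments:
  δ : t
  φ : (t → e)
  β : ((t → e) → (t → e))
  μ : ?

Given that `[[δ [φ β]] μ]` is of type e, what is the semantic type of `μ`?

(e → e)

[[δ [φ β]] μ] must have type e. The sister [δ [φ β]] has type e; that is not a function onto e, so μ must be the functor, of type (e → e).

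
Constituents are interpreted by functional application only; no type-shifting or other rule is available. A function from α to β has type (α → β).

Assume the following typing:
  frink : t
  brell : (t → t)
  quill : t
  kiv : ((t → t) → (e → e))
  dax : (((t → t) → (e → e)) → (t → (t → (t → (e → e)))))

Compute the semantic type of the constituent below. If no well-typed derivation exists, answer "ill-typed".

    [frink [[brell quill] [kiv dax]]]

[brell quill]: (t → t) applied to t yields t.
[kiv dax]: (((t → t) → (e → e)) → (t → (t → (t → (e → e))))) applied to ((t → t) → (e → e)) yields (t → (t → (t → (e → e)))).
[[brell quill] [kiv dax]]: (t → (t → (t → (e → e)))) applied to t yields (t → (t → (e → e))).
[frink [[brell quill] [kiv dax]]]: (t → (t → (e → e))) applied to t yields (t → (e → e)).

(t → (e → e))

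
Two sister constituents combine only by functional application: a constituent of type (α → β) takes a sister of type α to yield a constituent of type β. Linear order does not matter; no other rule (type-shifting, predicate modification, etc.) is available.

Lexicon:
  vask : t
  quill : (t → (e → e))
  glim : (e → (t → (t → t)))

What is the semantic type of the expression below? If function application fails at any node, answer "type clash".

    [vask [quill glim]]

At [quill glim]: neither (t → (e → e)) nor (e → (t → (t → t))) can take the other as argument; the node is ill-typed.

type clash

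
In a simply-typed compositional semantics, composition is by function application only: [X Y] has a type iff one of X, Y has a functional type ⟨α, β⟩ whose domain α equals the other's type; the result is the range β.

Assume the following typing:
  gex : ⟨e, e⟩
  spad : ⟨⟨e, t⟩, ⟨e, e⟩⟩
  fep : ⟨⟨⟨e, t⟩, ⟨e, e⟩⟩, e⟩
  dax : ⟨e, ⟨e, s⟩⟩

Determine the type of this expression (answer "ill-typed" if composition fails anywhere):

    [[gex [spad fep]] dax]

⟨e, s⟩

[spad fep] — fep of type ⟨⟨⟨e, t⟩, ⟨e, e⟩⟩, e⟩ combines with spad of type ⟨⟨e, t⟩, ⟨e, e⟩⟩: type e.
[gex [spad fep]] — gex of type ⟨e, e⟩ combines with [spad fep] of type e: type e.
[[gex [spad fep]] dax] — dax of type ⟨e, ⟨e, s⟩⟩ combines with [gex [spad fep]] of type e: type ⟨e, s⟩.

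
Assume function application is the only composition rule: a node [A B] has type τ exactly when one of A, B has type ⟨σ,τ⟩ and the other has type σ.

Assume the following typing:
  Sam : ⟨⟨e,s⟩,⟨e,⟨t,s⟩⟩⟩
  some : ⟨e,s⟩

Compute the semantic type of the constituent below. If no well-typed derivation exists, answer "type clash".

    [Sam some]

[Sam some] — Sam of type ⟨⟨e,s⟩,⟨e,⟨t,s⟩⟩⟩ combines with some of type ⟨e,s⟩: type ⟨e,⟨t,s⟩⟩.

⟨e,⟨t,s⟩⟩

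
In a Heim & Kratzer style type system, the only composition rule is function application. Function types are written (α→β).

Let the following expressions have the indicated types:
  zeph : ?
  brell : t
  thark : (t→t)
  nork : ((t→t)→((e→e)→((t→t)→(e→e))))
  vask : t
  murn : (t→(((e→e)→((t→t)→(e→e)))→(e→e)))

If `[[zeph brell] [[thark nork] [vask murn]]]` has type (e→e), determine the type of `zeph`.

(t→((e→e)→(e→e)))

At [[zeph brell] [[thark nork] [vask murn]]] (required: (e→e)): [[thark nork] [vask murn]] is (e→e), which is not a function with range (e→e); hence [zeph brell] is the functor — type ((e→e)→(e→e)).
At [zeph brell] (required: ((e→e)→(e→e))): brell is t, which is not a function with range ((e→e)→(e→e)); hence zeph is the functor — type (t→((e→e)→(e→e))).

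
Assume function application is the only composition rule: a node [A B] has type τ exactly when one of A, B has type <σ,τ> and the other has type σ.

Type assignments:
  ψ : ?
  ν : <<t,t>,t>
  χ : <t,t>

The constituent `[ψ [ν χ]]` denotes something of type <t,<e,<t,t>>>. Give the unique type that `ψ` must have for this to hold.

For [ψ [ν χ]] to have type <t,<e,<t,t>>> with [ν χ] of type t, ψ must be the function: ψ : <t,<t,<e,<t,t>>>>.

<t,<t,<e,<t,t>>>>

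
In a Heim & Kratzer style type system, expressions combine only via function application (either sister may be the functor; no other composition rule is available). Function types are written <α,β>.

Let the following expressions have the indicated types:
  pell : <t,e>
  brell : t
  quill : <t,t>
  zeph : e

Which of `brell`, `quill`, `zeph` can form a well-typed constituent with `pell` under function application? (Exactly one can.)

brell

brell — combines: pell : <t,e> takes brell : t as argument, giving e.
quill : <t,t> — pell needs t; quill needs t; neither fits.
zeph : e — pell needs t; zeph needs nothing (atomic); neither fits.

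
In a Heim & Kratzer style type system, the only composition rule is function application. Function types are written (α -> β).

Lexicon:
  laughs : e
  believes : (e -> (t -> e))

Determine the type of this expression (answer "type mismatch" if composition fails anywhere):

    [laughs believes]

[laughs believes]: believes is (e -> (t -> e)), laughs is e; result (t -> e).

(t -> e)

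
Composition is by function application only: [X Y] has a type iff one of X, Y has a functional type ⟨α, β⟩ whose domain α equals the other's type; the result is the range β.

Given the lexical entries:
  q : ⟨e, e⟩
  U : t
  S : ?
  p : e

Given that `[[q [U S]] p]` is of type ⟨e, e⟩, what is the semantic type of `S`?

⟨t, ⟨⟨e, e⟩, ⟨e, ⟨e, e⟩⟩⟩⟩

[[q [U S]] p] must have type ⟨e, e⟩. The sister p has type e; that is not a function onto ⟨e, e⟩, so [q [U S]] must be the functor, of type ⟨e, ⟨e, e⟩⟩.
[q [U S]] must have type ⟨e, ⟨e, e⟩⟩. The sister q has type ⟨e, e⟩; that is not a function onto ⟨e, ⟨e, e⟩⟩, so [U S] must be the functor, of type ⟨⟨e, e⟩, ⟨e, ⟨e, e⟩⟩⟩.
[U S] must have type ⟨⟨e, e⟩, ⟨e, ⟨e, e⟩⟩⟩. The sister U has type t; that is not a function onto ⟨⟨e, e⟩, ⟨e, ⟨e, e⟩⟩⟩, so S must be the functor, of type ⟨t, ⟨⟨e, e⟩, ⟨e, ⟨e, e⟩⟩⟩⟩.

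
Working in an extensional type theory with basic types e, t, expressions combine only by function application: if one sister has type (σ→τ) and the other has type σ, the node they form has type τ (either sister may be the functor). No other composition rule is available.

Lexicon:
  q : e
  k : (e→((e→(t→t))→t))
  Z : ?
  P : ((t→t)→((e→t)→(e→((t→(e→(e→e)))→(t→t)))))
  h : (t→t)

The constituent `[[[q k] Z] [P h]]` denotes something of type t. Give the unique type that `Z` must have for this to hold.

[[[q k] Z] [P h]] is required to be t. [P h] : ((e→t)→(e→((t→(e→(e→e)))→(t→t)))) cannot yield t as functor, so [[q k] Z] : (((e→t)→(e→((t→(e→(e→e)))→(t→t))))→t).
[[q k] Z] is required to be (((e→t)→(e→((t→(e→(e→e)))→(t→t))))→t). [q k] : ((e→(t→t))→t) cannot yield (((e→t)→(e→((t→(e→(e→e)))→(t→t))))→t) as functor, so Z : (((e→(t→t))→t)→(((e→t)→(e→((t→(e→(e→e)))→(t→t))))→t)).

(((e→(t→t))→t)→(((e→t)→(e→((t→(e→(e→e)))→(t→t))))→t))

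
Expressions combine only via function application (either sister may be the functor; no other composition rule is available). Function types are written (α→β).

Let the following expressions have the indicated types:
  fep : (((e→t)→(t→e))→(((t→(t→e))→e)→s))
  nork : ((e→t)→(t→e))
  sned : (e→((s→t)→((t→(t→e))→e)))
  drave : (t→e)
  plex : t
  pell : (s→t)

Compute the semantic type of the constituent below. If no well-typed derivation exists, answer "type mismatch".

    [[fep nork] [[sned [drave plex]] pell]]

[fep nork] — fep of type (((e→t)→(t→e))→(((t→(t→e))→e)→s)) combines with nork of type ((e→t)→(t→e)): type (((t→(t→e))→e)→s).
[drave plex] — drave of type (t→e) combines with plex of type t: type e.
[sned [drave plex]] — sned of type (e→((s→t)→((t→(t→e))→e))) combines with [drave plex] of type e: type ((s→t)→((t→(t→e))→e)).
[[sned [drave plex]] pell] — [sned [drave plex]] of type ((s→t)→((t→(t→e))→e)) combines with pell of type (s→t): type ((t→(t→e))→e).
[[fep nork] [[sned [drave plex]] pell]] — [fep nork] of type (((t→(t→e))→e)→s) combines with [[sned [drave plex]] pell] of type ((t→(t→e))→e): type s.

s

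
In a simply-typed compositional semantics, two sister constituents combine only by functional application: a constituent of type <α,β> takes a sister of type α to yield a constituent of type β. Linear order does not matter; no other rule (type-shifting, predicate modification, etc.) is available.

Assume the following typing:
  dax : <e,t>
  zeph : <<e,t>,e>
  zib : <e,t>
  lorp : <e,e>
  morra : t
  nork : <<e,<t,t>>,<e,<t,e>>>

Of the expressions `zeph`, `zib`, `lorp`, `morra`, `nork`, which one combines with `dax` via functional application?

zeph — combines: zeph : <<e,t>,e> takes dax : <e,t> as argument, giving e.
zib : <e,t> — neither side's domain matches the other.
lorp : <e,e> — neither side's domain matches the other.
morra : t — neither side's domain matches the other.
nork : <<e,<t,t>>,<e,<t,e>>> — neither side's domain matches the other.

zeph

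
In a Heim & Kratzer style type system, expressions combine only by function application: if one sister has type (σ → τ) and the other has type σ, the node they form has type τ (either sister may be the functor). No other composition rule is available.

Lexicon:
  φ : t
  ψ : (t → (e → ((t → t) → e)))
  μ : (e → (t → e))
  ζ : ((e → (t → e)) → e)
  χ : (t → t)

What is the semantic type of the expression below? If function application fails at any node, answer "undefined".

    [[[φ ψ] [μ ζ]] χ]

e

At [φ ψ], ψ : (t → (e → ((t → t) → e))) takes φ : t, giving (e → ((t → t) → e)).
At [μ ζ], ζ : ((e → (t → e)) → e) takes μ : (e → (t → e)), giving e.
At [[φ ψ] [μ ζ]], [φ ψ] : (e → ((t → t) → e)) takes [μ ζ] : e, giving ((t → t) → e).
At [[[φ ψ] [μ ζ]] χ], [[φ ψ] [μ ζ]] : ((t → t) → e) takes χ : (t → t), giving e.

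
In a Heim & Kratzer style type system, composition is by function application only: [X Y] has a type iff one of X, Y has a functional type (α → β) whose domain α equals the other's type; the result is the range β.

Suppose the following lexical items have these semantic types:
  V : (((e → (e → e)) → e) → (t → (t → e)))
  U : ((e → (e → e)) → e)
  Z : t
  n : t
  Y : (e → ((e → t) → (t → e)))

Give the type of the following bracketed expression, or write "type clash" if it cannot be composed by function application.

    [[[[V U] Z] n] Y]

[V U] — V of type (((e → (e → e)) → e) → (t → (t → e))) combines with U of type ((e → (e → e)) → e): type (t → (t → e)).
[[V U] Z] — [V U] of type (t → (t → e)) combines with Z of type t: type (t → e).
[[[V U] Z] n] — [[V U] Z] of type (t → e) combines with n of type t: type e.
[[[[V U] Z] n] Y] — Y of type (e → ((e → t) → (t → e))) combines with [[[V U] Z] n] of type e: type ((e → t) → (t → e)).

((e → t) → (t → e))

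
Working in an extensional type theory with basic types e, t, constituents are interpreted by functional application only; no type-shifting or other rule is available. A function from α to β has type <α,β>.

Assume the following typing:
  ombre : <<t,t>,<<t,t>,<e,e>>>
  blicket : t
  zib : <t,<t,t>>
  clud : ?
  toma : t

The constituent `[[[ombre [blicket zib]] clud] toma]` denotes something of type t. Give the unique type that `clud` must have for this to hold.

<<<t,t>,<e,e>>,<t,t>>

[[[ombre [blicket zib]] clud] toma] must have type t. The sister toma has type t; that is not a function onto t, so [[ombre [blicket zib]] clud] must be the functor, of type <t,t>.
[[ombre [blicket zib]] clud] must have type <t,t>. The sister [ombre [blicket zib]] has type <<t,t>,<e,e>>; that is not a function onto <t,t>, so clud must be the functor, of type <<<t,t>,<e,e>>,<t,t>>.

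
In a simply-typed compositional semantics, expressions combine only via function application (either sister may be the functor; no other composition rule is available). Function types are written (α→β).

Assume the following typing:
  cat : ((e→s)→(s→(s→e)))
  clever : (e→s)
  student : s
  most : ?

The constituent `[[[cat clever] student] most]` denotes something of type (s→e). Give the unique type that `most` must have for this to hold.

[[[cat clever] student] most] must have type (s→e). The sister [[cat clever] student] has type (s→e); that is not a function onto (s→e), so most must be the functor, of type ((s→e)→(s→e)).

((s→e)→(s→e))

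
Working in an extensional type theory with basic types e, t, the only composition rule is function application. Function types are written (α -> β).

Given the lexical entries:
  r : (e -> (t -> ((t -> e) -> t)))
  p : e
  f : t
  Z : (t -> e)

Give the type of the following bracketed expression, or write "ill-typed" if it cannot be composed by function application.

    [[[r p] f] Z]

t

[r p]: (e -> (t -> ((t -> e) -> t))) applied to e yields (t -> ((t -> e) -> t)).
[[r p] f]: (t -> ((t -> e) -> t)) applied to t yields ((t -> e) -> t).
[[[r p] f] Z]: ((t -> e) -> t) applied to (t -> e) yields t.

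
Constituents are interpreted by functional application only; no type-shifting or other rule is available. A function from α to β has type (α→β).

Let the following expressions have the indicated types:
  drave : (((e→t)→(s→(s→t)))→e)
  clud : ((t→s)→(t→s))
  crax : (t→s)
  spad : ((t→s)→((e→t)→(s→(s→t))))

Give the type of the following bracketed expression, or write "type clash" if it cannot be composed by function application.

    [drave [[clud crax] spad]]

[clud crax] — clud of type ((t→s)→(t→s)) combines with crax of type (t→s): type (t→s).
[[clud crax] spad] — spad of type ((t→s)→((e→t)→(s→(s→t)))) combines with [clud crax] of type (t→s): type ((e→t)→(s→(s→t))).
[drave [[clud crax] spad]] — drave of type (((e→t)→(s→(s→t)))→e) combines with [[clud crax] spad] of type ((e→t)→(s→(s→t))): type e.

e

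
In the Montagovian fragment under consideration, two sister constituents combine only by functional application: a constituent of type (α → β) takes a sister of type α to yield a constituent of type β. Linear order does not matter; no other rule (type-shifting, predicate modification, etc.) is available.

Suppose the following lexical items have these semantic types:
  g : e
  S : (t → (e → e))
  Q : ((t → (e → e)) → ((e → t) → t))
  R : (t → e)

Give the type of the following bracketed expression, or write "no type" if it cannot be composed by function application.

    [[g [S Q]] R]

[S Q]: ((t → (e → e)) → ((e → t) → t)) applied to (t → (e → e)) yields ((e → t) → t).
[g [S Q]]: e and ((e → t) → t) cannot combine by function application — type clash.

no type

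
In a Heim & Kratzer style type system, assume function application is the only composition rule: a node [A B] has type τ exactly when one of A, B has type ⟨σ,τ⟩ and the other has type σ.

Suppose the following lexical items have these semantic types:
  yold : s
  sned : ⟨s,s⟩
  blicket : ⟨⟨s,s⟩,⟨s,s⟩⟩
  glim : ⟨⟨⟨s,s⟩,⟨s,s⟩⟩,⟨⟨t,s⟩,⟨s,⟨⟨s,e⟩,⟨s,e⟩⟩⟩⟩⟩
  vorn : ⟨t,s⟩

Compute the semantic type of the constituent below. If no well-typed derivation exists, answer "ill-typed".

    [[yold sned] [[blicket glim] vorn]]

⟨⟨s,e⟩,⟨s,e⟩⟩

At [yold sned], sned : ⟨s,s⟩ takes yold : s, giving s.
At [blicket glim], glim : ⟨⟨⟨s,s⟩,⟨s,s⟩⟩,⟨⟨t,s⟩,⟨s,⟨⟨s,e⟩,⟨s,e⟩⟩⟩⟩⟩ takes blicket : ⟨⟨s,s⟩,⟨s,s⟩⟩, giving ⟨⟨t,s⟩,⟨s,⟨⟨s,e⟩,⟨s,e⟩⟩⟩⟩.
At [[blicket glim] vorn], [blicket glim] : ⟨⟨t,s⟩,⟨s,⟨⟨s,e⟩,⟨s,e⟩⟩⟩⟩ takes vorn : ⟨t,s⟩, giving ⟨s,⟨⟨s,e⟩,⟨s,e⟩⟩⟩.
At [[yold sned] [[blicket glim] vorn]], [[blicket glim] vorn] : ⟨s,⟨⟨s,e⟩,⟨s,e⟩⟩⟩ takes [yold sned] : s, giving ⟨⟨s,e⟩,⟨s,e⟩⟩.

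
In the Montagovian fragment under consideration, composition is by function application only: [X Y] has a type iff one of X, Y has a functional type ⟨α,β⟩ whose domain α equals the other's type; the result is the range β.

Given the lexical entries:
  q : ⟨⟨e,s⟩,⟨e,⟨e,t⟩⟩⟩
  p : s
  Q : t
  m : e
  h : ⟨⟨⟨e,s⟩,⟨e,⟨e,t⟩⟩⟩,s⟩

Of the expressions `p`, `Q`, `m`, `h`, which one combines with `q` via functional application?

h

p : s — q needs ⟨e,s⟩; p needs nothing (atomic); neither fits.
Q : t — q needs ⟨e,s⟩; Q needs nothing (atomic); neither fits.
m : e — q needs ⟨e,s⟩; m needs nothing (atomic); neither fits.
h — combines: h : ⟨⟨⟨e,s⟩,⟨e,⟨e,t⟩⟩⟩,s⟩ takes q : ⟨⟨e,s⟩,⟨e,⟨e,t⟩⟩⟩ as argument, giving s.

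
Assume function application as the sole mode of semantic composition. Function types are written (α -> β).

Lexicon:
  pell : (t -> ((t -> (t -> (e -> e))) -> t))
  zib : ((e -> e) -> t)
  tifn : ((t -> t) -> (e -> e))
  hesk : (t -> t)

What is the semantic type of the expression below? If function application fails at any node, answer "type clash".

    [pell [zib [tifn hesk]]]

[tifn hesk]: functor tifn : ((t -> t) -> (e -> e)), argument hesk : (t -> t); result (e -> e).
[zib [tifn hesk]]: functor zib : ((e -> e) -> t), argument [tifn hesk] : (e -> e); result t.
[pell [zib [tifn hesk]]]: functor pell : (t -> ((t -> (t -> (e -> e))) -> t)), argument [zib [tifn hesk]] : t; result ((t -> (t -> (e -> e))) -> t).

((t -> (t -> (e -> e))) -> t)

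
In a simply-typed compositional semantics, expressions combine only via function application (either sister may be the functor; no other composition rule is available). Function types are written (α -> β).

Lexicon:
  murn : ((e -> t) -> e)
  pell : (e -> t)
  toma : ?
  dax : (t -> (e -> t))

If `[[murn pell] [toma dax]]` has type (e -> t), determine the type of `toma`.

((t -> (e -> t)) -> (e -> (e -> t)))

For [[murn pell] [toma dax]] to have type (e -> t) with [murn pell] of type e, [toma dax] must be the function: [toma dax] : (e -> (e -> t)).
For [toma dax] to have type (e -> (e -> t)) with dax of type (t -> (e -> t)), toma must be the function: toma : ((t -> (e -> t)) -> (e -> (e -> t))).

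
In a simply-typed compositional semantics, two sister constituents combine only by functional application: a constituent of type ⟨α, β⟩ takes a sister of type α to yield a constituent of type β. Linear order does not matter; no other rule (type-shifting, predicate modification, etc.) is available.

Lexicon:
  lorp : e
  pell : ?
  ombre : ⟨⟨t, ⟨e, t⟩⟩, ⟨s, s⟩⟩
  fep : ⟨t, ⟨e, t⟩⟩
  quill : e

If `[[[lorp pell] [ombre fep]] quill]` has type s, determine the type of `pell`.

At [[[lorp pell] [ombre fep]] quill] (required: s): quill is e, which is not a function with range s; hence [[lorp pell] [ombre fep]] is the functor — type ⟨e, s⟩.
At [[lorp pell] [ombre fep]] (required: ⟨e, s⟩): [ombre fep] is ⟨s, s⟩, which is not a function with range ⟨e, s⟩; hence [lorp pell] is the functor — type ⟨⟨s, s⟩, ⟨e, s⟩⟩.
At [lorp pell] (required: ⟨⟨s, s⟩, ⟨e, s⟩⟩): lorp is e, which is not a function with range ⟨⟨s, s⟩, ⟨e, s⟩⟩; hence pell is the functor — type ⟨e, ⟨⟨s, s⟩, ⟨e, s⟩⟩⟩.

⟨e, ⟨⟨s, s⟩, ⟨e, s⟩⟩⟩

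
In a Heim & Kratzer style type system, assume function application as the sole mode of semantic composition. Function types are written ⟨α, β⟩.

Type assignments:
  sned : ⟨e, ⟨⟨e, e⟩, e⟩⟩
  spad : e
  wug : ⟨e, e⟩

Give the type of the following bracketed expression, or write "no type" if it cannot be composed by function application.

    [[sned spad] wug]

[sned spad] — sned of type ⟨e, ⟨⟨e, e⟩, e⟩⟩ combines with spad of type e: type ⟨⟨e, e⟩, e⟩.
[[sned spad] wug] — [sned spad] of type ⟨⟨e, e⟩, e⟩ combines with wug of type ⟨e, e⟩: type e.

e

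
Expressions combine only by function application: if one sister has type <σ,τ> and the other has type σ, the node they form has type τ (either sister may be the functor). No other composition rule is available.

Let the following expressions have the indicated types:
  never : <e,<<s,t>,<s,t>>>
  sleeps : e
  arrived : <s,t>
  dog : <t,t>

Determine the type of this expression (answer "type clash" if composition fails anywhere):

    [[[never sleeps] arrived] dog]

type clash

At [never sleeps], never : <e,<<s,t>,<s,t>>> takes sleeps : e, giving <<s,t>,<s,t>>.
At [[never sleeps] arrived], [never sleeps] : <<s,t>,<s,t>> takes arrived : <s,t>, giving <s,t>.
[[[never sleeps] arrived] dog]: <s,t> and <t,t> cannot combine by function application — type clash.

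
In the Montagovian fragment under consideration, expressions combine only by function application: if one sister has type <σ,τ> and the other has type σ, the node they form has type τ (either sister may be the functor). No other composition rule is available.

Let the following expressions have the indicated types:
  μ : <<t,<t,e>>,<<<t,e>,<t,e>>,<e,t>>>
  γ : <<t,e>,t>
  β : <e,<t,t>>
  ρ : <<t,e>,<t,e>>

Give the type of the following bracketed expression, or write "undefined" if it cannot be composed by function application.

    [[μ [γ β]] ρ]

undefined

[γ β]: <<t,e>,t> with <e,<t,t>> — neither is a function whose domain matches the other; composition fails here.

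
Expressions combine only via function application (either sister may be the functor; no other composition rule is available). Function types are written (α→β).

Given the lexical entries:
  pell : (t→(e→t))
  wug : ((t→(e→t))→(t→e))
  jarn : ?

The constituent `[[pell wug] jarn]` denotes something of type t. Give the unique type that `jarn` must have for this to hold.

At [[pell wug] jarn] (required: t): [pell wug] is (t→e), which is not a function with range t; hence jarn is the functor — type ((t→e)→t).

((t→e)→t)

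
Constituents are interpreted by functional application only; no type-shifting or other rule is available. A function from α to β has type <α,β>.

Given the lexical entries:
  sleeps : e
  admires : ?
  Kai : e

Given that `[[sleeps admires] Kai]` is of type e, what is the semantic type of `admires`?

<e,<e,e>>

[[sleeps admires] Kai] is required to be e. Kai : e cannot yield e as functor, so [sleeps admires] : <e,e>.
[sleeps admires] is required to be <e,e>. sleeps : e cannot yield <e,e> as functor, so admires : <e,<e,e>>.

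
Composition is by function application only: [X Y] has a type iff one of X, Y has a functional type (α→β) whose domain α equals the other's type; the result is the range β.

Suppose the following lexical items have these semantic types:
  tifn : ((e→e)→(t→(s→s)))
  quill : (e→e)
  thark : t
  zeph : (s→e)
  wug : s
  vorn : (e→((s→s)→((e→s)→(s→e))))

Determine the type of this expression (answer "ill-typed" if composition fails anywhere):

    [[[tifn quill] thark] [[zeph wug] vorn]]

((e→s)→(s→e))

[tifn quill]: functor tifn : ((e→e)→(t→(s→s))), argument quill : (e→e); result (t→(s→s)).
[[tifn quill] thark]: functor [tifn quill] : (t→(s→s)), argument thark : t; result (s→s).
[zeph wug]: functor zeph : (s→e), argument wug : s; result e.
[[zeph wug] vorn]: functor vorn : (e→((s→s)→((e→s)→(s→e)))), argument [zeph wug] : e; result ((s→s)→((e→s)→(s→e))).
[[[tifn quill] thark] [[zeph wug] vorn]]: functor [[zeph wug] vorn] : ((s→s)→((e→s)→(s→e))), argument [[tifn quill] thark] : (s→s); result ((e→s)→(s→e)).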